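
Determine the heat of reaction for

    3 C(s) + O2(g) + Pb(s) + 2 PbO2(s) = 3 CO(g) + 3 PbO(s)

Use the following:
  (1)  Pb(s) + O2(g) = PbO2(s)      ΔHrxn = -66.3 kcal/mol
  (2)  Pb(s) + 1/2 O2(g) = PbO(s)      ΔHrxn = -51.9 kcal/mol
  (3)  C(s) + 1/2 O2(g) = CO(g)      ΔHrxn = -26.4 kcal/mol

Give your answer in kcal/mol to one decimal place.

(1) reversed and × 2: (-2)·(-66.3) = +132.6 kcal/mol
(2) × 3: (3)·(-51.9) = -155.7 kcal/mol
(3) × 3: (3)·(-26.4) = -79.2 kcal/mol
ΔHrxn = (+132.6) + (-155.7) + (-79.2) = -102.3 kcal/mol

ΔHrxn = -102.3 kcal/mol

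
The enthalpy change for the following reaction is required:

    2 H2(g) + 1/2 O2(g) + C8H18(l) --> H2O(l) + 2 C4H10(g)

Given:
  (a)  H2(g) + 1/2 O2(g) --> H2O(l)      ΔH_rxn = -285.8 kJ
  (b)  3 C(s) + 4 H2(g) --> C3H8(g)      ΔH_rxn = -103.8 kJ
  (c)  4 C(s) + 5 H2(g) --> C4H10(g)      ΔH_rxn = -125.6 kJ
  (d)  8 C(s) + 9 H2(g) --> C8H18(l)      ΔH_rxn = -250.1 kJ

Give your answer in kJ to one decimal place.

ΔH_rxn = -286.9 kJ

(a) as written (H2O(l) already on the product side): -285.8 kJ
(b): not needed (C3H8(g) appears nowhere else).
(c) × 2 (scale by 2 for the 2 C4H10(g)): (2)·(-125.6) = -251.2 kJ
(d) reversed (reverse to put C8H18(l) on the reactant side): +250.1 kJ
By Hess's law, ΔH_rxn = (1)·(-285.8) + (2)·(-125.6) + (-1)·(-250.1) = -286.9 kJ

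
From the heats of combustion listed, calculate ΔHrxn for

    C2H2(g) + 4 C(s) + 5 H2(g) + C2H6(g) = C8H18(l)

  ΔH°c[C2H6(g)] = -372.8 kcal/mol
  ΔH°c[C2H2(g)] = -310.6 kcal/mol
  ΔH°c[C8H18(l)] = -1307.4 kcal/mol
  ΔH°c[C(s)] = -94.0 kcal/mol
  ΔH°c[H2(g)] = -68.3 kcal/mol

Using ΔH = Σ nΔHc°(reactants) − Σ nΔHc°(products):
= [1·(-310.6) + 4·(-94.0) + 5·(-68.3) + 1·(-372.8)] − [1·(-1307.4)]
= -93.5 kcal/mol

ΔHrxn = -93.5 kcal/mol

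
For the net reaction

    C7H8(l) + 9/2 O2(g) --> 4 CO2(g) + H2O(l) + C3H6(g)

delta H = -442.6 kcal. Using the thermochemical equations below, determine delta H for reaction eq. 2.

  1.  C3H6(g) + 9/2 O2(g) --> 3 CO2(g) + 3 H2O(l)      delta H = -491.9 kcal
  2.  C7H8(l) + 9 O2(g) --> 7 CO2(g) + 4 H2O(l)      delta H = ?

delta H = -934.5 kcal

eq. 1 reversed (C3H6(g) must end up as a product): +491.9 kcal
eq. 2 as written (C7H8(l) already on the reactant side): contributes x
-442.6 = (+491.9) + x
x = (-442.6 − (+491.9)) / (1) = -934.5 kcal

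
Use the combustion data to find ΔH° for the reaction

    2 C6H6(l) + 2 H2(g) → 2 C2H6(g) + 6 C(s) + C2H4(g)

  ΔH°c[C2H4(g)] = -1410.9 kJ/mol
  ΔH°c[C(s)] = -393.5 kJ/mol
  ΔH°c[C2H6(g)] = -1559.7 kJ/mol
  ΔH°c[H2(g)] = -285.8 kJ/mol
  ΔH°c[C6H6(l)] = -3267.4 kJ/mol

ΔH° = -215.1 kJ/mol

Using ΔH = Σ nΔHc°(reactants) − Σ nΔHc°(products):
= [2·(-3267.4) + 2·(-285.8)] − [2·(-1559.7) + 6·(-393.5) + 1·(-1410.9)]
= -215.1 kJ/mol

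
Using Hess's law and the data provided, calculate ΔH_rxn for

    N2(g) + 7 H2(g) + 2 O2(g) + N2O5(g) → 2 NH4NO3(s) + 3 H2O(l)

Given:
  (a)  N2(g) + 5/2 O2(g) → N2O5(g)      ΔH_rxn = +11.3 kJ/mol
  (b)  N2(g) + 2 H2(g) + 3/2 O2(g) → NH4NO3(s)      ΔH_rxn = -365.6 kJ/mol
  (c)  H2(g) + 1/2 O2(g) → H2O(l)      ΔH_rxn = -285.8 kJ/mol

(a) reversed: -11.3 kJ/mol
(b) × 2: (2)·(-365.6) = -731.2 kJ/mol
(c) × 3: (3)·(-285.8) = -857.4 kJ/mol
By Hess's law, ΔH_rxn = (-1)·(+11.3) + (2)·(-365.6) + (3)·(-285.8) = -1599.9 kJ/mol

ΔH_rxn = -1599.9 kJ/mol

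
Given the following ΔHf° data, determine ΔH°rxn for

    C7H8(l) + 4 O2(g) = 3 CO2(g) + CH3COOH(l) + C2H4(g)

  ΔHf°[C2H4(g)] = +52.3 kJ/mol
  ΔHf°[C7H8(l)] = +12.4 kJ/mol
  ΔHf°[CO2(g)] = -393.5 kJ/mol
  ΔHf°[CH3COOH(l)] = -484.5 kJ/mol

Products: 3·(-393.5) + 1·(-484.5) + 1·(+52.3) = -1612.7
Reactants: 1·(+12.4) + 4·(+0.0) = +12.4
ΔH°rxn = (-1612.7) − (+12.4) = -1625.1 kJ/mol

ΔH°rxn = -1625.1 kJ/mol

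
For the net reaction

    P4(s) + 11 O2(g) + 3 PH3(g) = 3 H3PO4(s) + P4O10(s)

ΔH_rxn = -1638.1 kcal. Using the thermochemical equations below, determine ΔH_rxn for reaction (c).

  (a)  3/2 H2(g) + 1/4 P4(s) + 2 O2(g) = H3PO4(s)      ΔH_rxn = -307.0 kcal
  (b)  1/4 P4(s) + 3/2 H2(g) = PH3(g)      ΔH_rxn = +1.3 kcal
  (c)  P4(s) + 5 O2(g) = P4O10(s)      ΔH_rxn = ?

(a) × 3: (3)·(-307.0) = -921.0 kcal
(b) reversed and × 3: (-3)·(+1.3) = -3.9 kcal
(c) as written: contributes x
-1638.1 = (-921.0) + (-3.9) + x
x = (-1638.1 − (-924.9)) / (1) = -713.2 kcal

ΔH_rxn = -713.2 kcal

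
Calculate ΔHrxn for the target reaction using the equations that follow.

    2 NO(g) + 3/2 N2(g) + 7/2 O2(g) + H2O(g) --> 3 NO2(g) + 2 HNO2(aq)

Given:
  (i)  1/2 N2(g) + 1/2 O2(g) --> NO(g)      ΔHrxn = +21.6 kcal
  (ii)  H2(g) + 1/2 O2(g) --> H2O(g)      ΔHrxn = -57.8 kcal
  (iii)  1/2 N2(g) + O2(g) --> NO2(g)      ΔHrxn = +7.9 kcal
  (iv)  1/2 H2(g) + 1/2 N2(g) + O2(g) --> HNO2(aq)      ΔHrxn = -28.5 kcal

(i) reversed and × 2 (reverse to put NO(g) on the reactant side; scale by 2 for the 2 NO(g)): (-2)·(+21.6) = -43.2 kcal
(ii) reversed (reverse to put H2O(g) on the reactant side): +57.8 kcal
(iii) × 3 (scale by 3 for the 3 NO2(g)): (3)·(+7.9) = +23.7 kcal
(iv) × 2 (scale by 2 for the 2 HNO2(aq)): (2)·(-28.5) = -57.0 kcal
ΔHrxn = (-2)·(+21.6) + (-1)·(-57.8) + (3)·(+7.9) + (2)·(-28.5) = -18.7 kcal

ΔHrxn = -18.7 kcal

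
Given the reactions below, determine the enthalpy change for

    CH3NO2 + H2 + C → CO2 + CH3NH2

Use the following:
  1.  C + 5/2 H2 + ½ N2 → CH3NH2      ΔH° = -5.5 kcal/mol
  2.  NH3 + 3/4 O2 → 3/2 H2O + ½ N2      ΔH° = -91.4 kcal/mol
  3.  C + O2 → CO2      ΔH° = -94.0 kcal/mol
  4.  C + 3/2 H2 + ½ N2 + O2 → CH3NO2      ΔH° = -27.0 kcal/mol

ΔH° = -72.5 kcal/mol

eq. 1 as written: -5.5 kcal/mol
eq. 2: not needed.
eq. 3 as written: -94.0 kcal/mol
eq. 4 reversed: +27.0 kcal/mol
ΔH° = (-5.5) + (-94.0) + (+27.0) = -72.5 kcal/mol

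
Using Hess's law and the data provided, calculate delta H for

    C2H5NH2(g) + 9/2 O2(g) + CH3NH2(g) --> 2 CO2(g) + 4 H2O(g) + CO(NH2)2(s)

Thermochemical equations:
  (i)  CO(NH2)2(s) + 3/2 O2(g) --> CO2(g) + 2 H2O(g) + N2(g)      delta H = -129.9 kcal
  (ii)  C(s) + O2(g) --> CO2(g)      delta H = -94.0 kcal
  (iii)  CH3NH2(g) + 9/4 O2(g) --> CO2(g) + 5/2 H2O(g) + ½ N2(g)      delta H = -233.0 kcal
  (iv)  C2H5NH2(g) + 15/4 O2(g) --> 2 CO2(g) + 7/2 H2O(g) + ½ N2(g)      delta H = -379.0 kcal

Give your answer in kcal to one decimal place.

(i) reversed (reverse to put CO(NH2)2(s) on the product side): +129.9 kcal
(ii): not needed (C(s) appears nowhere else).
(iii) as written (CH3NH2(g) already on the reactant side): -233.0 kcal
(iv) as written (C2H5NH2(g) already on the reactant side): -379.0 kcal
delta H = (-1)·(-129.9) + (1)·(-233.0) + (1)·(-379.0) = -482.1 kcal

delta H = -482.1 kcal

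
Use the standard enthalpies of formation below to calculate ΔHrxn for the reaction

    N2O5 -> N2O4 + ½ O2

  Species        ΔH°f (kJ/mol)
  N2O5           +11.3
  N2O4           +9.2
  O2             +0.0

ΔHrxn = -2.1 kJ/mol

ΔH°rxn = Σ nΔHf°(products) − Σ nΔHf°(reactants).
Products: 1·(+9.2) + 1/2·(+0.0) = +9.2
Reactants: 1·(+11.3) = +11.3
ΔHrxn = (+9.2) − (+11.3) = -2.1 kJ/mol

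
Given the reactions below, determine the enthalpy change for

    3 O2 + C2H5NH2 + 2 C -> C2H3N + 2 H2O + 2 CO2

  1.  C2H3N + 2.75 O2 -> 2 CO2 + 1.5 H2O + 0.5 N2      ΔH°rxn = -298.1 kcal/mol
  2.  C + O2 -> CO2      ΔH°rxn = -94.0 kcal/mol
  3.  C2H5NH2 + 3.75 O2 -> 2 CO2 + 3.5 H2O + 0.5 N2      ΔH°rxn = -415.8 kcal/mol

eq. 1 reversed: +298.1 kcal/mol
eq. 2 × 2: (2)·(-94.0) = -188.0 kcal/mol
eq. 3 as written: -415.8 kcal/mol
By Hess's law, ΔH°rxn = (+298.1) + (-188.0) + (-415.8) = -305.7 kcal/mol

ΔH°rxn = -305.7 kcal/mol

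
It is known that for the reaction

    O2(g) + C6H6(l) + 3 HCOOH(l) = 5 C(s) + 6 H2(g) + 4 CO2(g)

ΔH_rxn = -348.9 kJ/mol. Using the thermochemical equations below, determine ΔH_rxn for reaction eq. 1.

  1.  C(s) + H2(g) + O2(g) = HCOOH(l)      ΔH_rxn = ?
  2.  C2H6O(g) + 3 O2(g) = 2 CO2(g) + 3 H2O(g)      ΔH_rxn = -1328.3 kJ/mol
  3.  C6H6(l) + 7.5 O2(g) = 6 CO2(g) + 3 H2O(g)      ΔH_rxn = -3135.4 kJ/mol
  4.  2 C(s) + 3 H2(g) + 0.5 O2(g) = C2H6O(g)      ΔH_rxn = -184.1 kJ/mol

ΔH_rxn = -424.7 kJ/mol

eq. 1 reversed and × 3: contributes −3·x
eq. 2 reversed: +1328.3 kJ/mol
eq. 3 as written: -3135.4 kJ/mol
eq. 4 reversed: +184.1 kJ/mol
-348.9 = (+1328.3) + (-3135.4) + (+184.1) − 3·x
x = (-348.9 − (-1623.0)) / (-3) = -424.7 kJ/mol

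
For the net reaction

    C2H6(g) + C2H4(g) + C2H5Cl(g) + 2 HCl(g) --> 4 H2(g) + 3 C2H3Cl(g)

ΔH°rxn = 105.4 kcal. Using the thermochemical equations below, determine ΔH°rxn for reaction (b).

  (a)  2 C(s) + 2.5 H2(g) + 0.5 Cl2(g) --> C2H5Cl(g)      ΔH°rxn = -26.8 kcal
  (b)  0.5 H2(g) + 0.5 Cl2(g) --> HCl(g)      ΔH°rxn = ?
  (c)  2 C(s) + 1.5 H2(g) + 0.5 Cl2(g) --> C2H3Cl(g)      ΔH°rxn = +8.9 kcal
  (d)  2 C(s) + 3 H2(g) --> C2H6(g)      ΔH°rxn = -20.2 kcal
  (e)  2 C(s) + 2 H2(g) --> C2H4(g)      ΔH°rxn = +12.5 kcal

(a) reversed (C2H5Cl(g) must end up as a reactant): +26.8 kcal
(b) reversed and × 2 (HCl(g) must end up as a reactant; ×2 to match 2 HCl(g) in the target): contributes −2·x
(c) × 3 (×3 to match 3 C2H3Cl(g) in the target): (3)·(+8.9) = +26.7 kcal
(d) reversed (C2H6(g) must end up as a reactant): +20.2 kcal
(e) reversed (C2H4(g) must end up as a reactant): -12.5 kcal
+105.4 = (+26.8) + (+26.7) + (+20.2) + (-12.5) − 2·x
x = (+105.4 − (+61.2)) / (-2) = -22.1 kcal

ΔH°rxn = -22.1 kcal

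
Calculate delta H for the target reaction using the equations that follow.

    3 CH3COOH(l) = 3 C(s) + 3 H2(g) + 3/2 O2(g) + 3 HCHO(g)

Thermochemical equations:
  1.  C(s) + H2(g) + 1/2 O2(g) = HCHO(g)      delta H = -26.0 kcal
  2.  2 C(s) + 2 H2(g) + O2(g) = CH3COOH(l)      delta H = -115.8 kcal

eq. 1 × 3 (scale by 3 for the 3 HCHO(g)): (3)·(-26.0) = -78.0 kcal
eq. 2 reversed and × 3 (CH3COOH(l) must end up as a reactant; ×3 to match 3 CH3COOH(l) in the target): (-3)·(-115.8) = +347.4 kcal
Summing the manipulated equations, delta H = (-78.0) + (+347.4) = 269.4 kcal

delta H = 269.4 kcal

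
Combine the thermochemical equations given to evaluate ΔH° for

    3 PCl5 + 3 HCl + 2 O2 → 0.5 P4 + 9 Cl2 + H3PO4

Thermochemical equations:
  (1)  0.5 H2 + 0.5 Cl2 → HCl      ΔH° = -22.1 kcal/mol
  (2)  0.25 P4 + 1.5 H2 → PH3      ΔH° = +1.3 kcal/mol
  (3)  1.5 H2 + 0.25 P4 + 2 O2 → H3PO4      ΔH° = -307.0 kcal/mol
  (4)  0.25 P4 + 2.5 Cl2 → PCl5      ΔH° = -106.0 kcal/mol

ΔH° = 77.3 kcal/mol

(1) reversed and × 3 (HCl must end up as a reactant; ×3 to match 3 HCl in the target): (-3)·(-22.1) = +66.3 kcal/mol
(2): not needed (PH3 appears nowhere else).
(3) as written (H3PO4 already on the product side): -307.0 kcal/mol
(4) reversed and × 3 (PCl5 must end up as a reactant; scale by 3 for the 3 PCl5): (-3)·(-106.0) = +318.0 kcal/mol
Since enthalpy is a state function, ΔH° = (-3)·(-22.1) + (1)·(-307.0) + (-3)·(-106.0) = 77.3 kcal/mol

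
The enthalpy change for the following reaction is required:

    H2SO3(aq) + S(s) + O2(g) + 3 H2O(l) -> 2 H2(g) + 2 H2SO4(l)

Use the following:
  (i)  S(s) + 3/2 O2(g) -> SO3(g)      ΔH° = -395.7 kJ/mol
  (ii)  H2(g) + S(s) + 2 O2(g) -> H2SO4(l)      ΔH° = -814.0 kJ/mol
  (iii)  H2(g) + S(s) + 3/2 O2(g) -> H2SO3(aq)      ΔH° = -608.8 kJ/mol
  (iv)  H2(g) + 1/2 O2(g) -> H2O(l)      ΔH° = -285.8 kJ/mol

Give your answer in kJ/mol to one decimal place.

(i): not needed (SO3(g) appears nowhere else).
(ii) × 2 (scale by 2 for the 2 H2SO4(l)): (2)·(-814.0) = -1628.0 kJ/mol
(iii) reversed (H2SO3(aq) must end up as a reactant): +608.8 kJ/mol
(iv) reversed and × 3 (H2O(l) must end up as a reactant; ×3 to match 3 H2O(l) in the target): (-3)·(-285.8) = +857.4 kJ/mol
Combining the equations, ΔH° = (2)·(-814.0) + (-1)·(-608.8) + (-3)·(-285.8) = -161.8 kJ/mol

ΔH° = -161.8 kJ/mol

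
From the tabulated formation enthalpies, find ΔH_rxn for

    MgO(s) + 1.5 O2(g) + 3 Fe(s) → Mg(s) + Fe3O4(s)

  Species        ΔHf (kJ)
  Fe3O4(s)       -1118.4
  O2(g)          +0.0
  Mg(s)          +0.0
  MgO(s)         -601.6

Products: 1·(+0.0) + 1·(-1118.4) = -1118.4
Reactants: 1·(-601.6) + 3/2·(+0.0) + 3·(+0.0) = -601.6
ΔH_rxn = (-1118.4) − (-601.6) = -516.8 kJ

ΔH_rxn = -516.8 kJ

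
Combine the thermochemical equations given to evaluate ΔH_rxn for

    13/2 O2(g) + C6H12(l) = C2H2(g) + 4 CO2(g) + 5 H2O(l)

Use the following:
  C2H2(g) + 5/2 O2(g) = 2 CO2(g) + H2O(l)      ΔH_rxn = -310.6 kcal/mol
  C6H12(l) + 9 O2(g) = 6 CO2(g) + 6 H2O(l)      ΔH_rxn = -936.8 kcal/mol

equation 1 reversed: +310.6 kcal/mol
equation 2 as written: -936.8 kcal/mol
ΔH_rxn = (+310.6) + (-936.8) = -626.2 kcal/mol

ΔH_rxn = -626.2 kcal/mol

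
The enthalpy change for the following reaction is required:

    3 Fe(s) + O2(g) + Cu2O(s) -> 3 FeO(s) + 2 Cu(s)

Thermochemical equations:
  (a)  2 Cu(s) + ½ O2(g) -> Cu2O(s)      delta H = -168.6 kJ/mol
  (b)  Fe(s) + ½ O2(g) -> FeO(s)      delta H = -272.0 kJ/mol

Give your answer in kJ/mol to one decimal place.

delta H = -647.4 kJ/mol

(a) reversed: +168.6 kJ/mol
(b) × 3: (3)·(-272.0) = -816.0 kJ/mol
Since enthalpy is a state function, delta H = (+168.6) + (-816.0) = -647.4 kJ/mol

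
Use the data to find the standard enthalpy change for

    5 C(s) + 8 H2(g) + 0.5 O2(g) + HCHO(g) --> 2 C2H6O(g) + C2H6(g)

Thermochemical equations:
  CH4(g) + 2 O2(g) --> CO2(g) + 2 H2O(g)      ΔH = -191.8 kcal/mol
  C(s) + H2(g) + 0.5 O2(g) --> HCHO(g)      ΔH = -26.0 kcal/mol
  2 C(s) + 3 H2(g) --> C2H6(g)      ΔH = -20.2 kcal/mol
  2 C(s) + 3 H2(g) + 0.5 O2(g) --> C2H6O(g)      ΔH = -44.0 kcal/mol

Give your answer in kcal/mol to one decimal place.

ΔH = -82.2 kcal/mol

equation 1: not needed (CO2(g) appears nowhere else).
equation 2 reversed (HCHO(g) must end up as a reactant): +26.0 kcal/mol
equation 3 as written (C2H6(g) already on the product side): -20.2 kcal/mol
equation 4 × 2 (scale by 2 for the 2 C2H6O(g)): (2)·(-44.0) = -88.0 kcal/mol
By Hess's law, ΔH = (+26.0) + (-20.2) + (-88.0) = -82.2 kcal/mol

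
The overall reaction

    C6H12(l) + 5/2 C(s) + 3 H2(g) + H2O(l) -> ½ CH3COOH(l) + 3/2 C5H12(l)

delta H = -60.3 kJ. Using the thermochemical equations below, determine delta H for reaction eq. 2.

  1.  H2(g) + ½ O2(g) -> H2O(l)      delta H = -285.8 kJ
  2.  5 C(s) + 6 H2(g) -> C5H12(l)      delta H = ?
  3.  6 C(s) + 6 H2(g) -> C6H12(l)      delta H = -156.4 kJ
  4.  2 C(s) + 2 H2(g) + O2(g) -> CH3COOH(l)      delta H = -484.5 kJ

eq. 1 reversed (reverse to put H2O(l) on the reactant side): +285.8 kJ
eq. 2 × 3/2 (scale by 3/2 for the 3/2 C5H12(l)): contributes 3/2·x
eq. 3 reversed (reverse to put C6H12(l) on the reactant side): +156.4 kJ
eq. 4 × 1/2 (scale by 1/2 for the 1/2 CH3COOH(l)): (1/2)·(-484.5) = -242.25 kJ
-60.3 = (+285.8) + (+156.4) + (-242.25) + 3/2·x
x = (-60.3 − (+199.95)) / (3/2) = -173.5 kJ

delta H = -173.5 kJ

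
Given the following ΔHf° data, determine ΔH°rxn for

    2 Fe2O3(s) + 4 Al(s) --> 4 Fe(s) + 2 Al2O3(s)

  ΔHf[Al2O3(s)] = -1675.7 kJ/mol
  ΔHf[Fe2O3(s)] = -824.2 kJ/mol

Products: 4·(+0.0) + 2·(-1675.7) = -3351.4
Reactants: 2·(-824.2) + 4·(+0.0) = -1648.4
ΔH°rxn = (-3351.4) − (-1648.4) = -1703.0 kJ/mol

ΔH°rxn = -1703.0 kJ/mol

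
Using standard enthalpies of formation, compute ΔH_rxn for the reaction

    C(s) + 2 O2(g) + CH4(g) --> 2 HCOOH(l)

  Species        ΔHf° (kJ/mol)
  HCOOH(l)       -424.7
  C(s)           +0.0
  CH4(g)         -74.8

ΔH°rxn = Σ nΔHf°(products) − Σ nΔHf°(reactants).
Products: 2·(-424.7) = -849.4
Reactants: 1·(+0.0) + 2·(+0.0) + 1·(-74.8) = -74.8
ΔH_rxn = (-849.4) − (-74.8) = -774.6 kJ/mol

ΔH_rxn = -774.6 kJ/mol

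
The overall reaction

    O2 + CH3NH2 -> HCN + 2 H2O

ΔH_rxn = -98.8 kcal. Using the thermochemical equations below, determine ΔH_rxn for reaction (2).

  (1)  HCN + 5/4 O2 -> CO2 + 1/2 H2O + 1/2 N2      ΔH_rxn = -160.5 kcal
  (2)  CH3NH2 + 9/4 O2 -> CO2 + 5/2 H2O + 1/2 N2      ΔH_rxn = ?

ΔH_rxn = -259.3 kcal

(1) reversed (HCN must end up as a product): +160.5 kcal
(2) as written (CH3NH2 already on the reactant side): contributes x
-98.8 = (+160.5) + x
x = (-98.8 − (+160.5)) / (1) = -259.3 kcal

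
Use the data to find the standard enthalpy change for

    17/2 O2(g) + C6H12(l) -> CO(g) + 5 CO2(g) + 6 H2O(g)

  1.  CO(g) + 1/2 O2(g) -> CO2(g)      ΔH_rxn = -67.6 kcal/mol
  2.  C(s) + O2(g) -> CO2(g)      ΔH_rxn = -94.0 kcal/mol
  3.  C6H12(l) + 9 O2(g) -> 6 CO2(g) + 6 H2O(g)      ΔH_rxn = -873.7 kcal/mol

eq. 1 reversed (CO(g) must end up as a product): +67.6 kcal/mol
eq. 2: not needed (C(s) appears nowhere else).
eq. 3 as written (C6H12(l) already on the reactant side): -873.7 kcal/mol
ΔH_rxn = (-1)·(-67.6) + (1)·(-873.7) = -806.1 kcal/mol

ΔH_rxn = -806.1 kcal/mol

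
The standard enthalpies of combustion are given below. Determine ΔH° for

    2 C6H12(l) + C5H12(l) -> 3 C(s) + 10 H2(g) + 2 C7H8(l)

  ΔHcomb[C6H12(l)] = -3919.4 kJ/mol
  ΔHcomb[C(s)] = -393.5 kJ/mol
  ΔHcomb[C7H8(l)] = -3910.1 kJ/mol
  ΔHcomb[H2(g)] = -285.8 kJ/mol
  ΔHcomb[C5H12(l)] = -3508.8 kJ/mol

ΔH° = 511.1 kJ/mol

With combustion enthalpies, reactants minus products:
= [2·(-3919.4) + 1·(-3508.8)] − [3·(-393.5) + 10·(-285.8) + 2·(-3910.1)]
= 511.1 kJ/mol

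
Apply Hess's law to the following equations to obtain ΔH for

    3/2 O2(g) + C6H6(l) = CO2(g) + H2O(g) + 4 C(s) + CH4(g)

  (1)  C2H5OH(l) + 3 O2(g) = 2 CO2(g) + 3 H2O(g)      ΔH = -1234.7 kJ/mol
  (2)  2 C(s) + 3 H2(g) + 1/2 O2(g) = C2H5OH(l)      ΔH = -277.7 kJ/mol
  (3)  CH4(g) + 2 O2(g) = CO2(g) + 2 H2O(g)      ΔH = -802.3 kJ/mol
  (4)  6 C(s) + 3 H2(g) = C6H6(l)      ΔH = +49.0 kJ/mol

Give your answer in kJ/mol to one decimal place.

ΔH = -759.1 kJ/mol

(1) as written: -1234.7 kJ/mol
(2) as written: -277.7 kJ/mol
(3) reversed (CH4(g) must end up as a product): +802.3 kJ/mol
(4) reversed (C6H6(l) must end up as a reactant): -49.0 kJ/mol
ΔH = (-1234.7) + (-277.7) + (+802.3) + (-49.0) = -759.1 kJ/mol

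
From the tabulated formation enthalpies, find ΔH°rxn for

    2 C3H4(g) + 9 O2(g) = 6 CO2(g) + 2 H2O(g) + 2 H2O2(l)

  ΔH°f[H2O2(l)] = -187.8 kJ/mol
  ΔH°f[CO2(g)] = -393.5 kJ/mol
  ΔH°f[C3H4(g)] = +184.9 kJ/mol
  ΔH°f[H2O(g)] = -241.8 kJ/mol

Products: 6·(-393.5) + 2·(-241.8) + 2·(-187.8) = -3220.2
Reactants: 2·(+184.9) + 9·(+0.0) = +369.8
ΔH°rxn = (-3220.2) − (+369.8) = -3590.0 kJ/mol

ΔH°rxn = -3590.0 kJ/mol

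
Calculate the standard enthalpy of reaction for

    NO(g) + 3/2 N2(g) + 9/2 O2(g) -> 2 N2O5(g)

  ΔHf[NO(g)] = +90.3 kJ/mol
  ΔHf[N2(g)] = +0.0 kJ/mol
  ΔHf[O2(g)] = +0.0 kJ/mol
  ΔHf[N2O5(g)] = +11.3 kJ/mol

ΔH°rxn = Σ nΔHf°(products) − Σ nΔHf°(reactants).
Products: 2·(+11.3) = +22.6
Reactants: 1·(+90.3) + 3/2·(+0.0) + 9/2·(+0.0) = +90.3
ΔH°rxn = (+22.6) − (+90.3) = -67.7 kJ/mol

ΔH°rxn = -67.7 kJ/mol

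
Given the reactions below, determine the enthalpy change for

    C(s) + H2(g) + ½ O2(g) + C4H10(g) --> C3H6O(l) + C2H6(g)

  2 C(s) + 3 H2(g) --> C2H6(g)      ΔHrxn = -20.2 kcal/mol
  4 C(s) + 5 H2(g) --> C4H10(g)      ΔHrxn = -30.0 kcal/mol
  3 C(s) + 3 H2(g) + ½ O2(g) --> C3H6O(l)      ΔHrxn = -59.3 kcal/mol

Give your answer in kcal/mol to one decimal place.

equation 1 as written (C2H6(g) already on the product side): -20.2 kcal/mol
equation 2 reversed (C4H10(g) must end up as a reactant): +30.0 kcal/mol
equation 3 as written (C3H6O(l) already on the product side): -59.3 kcal/mol
By Hess's law, ΔHrxn = (1)·(-20.2) + (-1)·(-30.0) + (1)·(-59.3) = -49.5 kcal/mol

ΔHrxn = -49.5 kcal/mol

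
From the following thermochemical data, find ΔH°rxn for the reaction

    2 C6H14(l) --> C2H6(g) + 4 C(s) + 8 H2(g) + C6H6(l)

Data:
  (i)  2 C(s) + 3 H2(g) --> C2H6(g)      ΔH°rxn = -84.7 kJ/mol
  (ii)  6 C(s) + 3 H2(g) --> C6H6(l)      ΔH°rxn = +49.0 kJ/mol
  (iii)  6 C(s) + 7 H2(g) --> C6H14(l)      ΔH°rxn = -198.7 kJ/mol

ΔH°rxn = 361.7 kJ/mol

(i) as written (C2H6(g) already on the product side): -84.7 kJ/mol
(ii) as written (C6H6(l) already on the product side): +49.0 kJ/mol
(iii) reversed and × 2 (C6H14(l) must end up as a reactant; scale by 2 for the 2 C6H14(l)): (-2)·(-198.7) = +397.4 kJ/mol
ΔH°rxn = (-84.7) + (+49.0) + (+397.4) = 361.7 kJ/mol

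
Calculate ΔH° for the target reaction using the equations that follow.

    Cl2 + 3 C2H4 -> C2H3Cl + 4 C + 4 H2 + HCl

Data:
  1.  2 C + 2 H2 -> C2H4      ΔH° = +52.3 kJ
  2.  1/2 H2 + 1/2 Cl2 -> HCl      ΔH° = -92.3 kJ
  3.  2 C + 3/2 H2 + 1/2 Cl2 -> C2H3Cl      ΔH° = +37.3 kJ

eq. 1 reversed and × 3 (C2H4 must end up as a reactant; scale by 3 for the 3 C2H4): (-3)·(+52.3) = -156.9 kJ
eq. 2 as written (HCl already on the product side): -92.3 kJ
eq. 3 as written (C2H3Cl already on the product side): +37.3 kJ
ΔH° = (-3)·(+52.3) + (1)·(-92.3) + (1)·(+37.3) = -211.9 kJ

ΔH° = -211.9 kJ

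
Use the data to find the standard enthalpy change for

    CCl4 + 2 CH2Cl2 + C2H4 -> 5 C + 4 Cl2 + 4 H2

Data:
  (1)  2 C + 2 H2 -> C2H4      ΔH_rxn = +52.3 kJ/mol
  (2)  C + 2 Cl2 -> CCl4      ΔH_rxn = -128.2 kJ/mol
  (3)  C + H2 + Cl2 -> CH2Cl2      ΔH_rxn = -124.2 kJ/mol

ΔH_rxn = 324.3 kJ/mol

(1) reversed (reverse to put C2H4 on the reactant side): -52.3 kJ/mol
(2) reversed (reverse to put CCl4 on the reactant side): +128.2 kJ/mol
(3) reversed and × 2 (reverse to put CH2Cl2 on the reactant side; scale by 2 for the 2 CH2Cl2): (-2)·(-124.2) = +248.4 kJ/mol
By Hess's law, ΔH_rxn = (-1)·(+52.3) + (-1)·(-128.2) + (-2)·(-124.2) = 324.3 kJ/mol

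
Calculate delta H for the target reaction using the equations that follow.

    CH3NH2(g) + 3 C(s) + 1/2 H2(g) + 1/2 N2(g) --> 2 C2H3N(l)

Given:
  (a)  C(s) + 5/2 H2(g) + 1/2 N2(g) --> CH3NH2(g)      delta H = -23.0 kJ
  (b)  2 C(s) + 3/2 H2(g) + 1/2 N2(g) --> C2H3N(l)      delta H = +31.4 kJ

(a) reversed: +23.0 kJ
(b) × 2: (2)·(+31.4) = +62.8 kJ
Since enthalpy is a state function, delta H = (-1)·(-23.0) + (2)·(+31.4) = 85.8 kJ

delta H = 85.8 kJ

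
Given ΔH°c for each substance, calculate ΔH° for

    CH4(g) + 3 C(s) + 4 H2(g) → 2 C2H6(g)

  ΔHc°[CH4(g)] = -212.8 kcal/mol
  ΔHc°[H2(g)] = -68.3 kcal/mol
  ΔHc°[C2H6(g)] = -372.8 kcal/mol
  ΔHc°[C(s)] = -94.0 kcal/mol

ΔH° = -22.4 kcal/mol

Using ΔH = Σ nΔHc°(reactants) − Σ nΔHc°(products):
= [1·(-212.8) + 3·(-94.0) + 4·(-68.3)] − [2·(-372.8)]
= -22.4 kcal/mol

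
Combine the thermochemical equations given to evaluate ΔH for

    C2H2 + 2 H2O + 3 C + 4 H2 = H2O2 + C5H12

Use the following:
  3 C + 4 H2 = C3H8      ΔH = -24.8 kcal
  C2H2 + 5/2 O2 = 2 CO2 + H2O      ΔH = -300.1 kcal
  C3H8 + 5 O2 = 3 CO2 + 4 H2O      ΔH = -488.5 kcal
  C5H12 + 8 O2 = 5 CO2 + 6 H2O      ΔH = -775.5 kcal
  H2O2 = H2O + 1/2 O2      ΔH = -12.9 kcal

equation 1 as written (C already on the reactant side): -24.8 kcal
equation 2 as written (C2H2 already on the reactant side): -300.1 kcal
equation 3 as written: -488.5 kcal
equation 4 reversed (reverse to put C5H12 on the product side): +775.5 kcal
equation 5 reversed (reverse to put H2O2 on the product side): +12.9 kcal
Since enthalpy is a state function, ΔH = (-24.8) + (-300.1) + (-488.5) + (+775.5) + (+12.9) = -25.0 kcal

ΔH = -25.0 kcal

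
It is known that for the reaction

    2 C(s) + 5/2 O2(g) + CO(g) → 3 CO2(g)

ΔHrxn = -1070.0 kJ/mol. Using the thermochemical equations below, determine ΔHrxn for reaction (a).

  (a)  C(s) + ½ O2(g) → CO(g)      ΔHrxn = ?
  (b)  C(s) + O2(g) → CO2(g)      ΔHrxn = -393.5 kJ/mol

(a) reversed (CO(g) must end up as a reactant): contributes −x
(b) × 3 (×3 to match 3 CO2(g) in the target): (3)·(-393.5) = -1180.5 kJ/mol
-1070.0 = (-1180.5) − x
x = (-1070.0 − (-1180.5)) / (-1) = -110.5 kJ/mol

ΔHrxn = -110.5 kJ/mol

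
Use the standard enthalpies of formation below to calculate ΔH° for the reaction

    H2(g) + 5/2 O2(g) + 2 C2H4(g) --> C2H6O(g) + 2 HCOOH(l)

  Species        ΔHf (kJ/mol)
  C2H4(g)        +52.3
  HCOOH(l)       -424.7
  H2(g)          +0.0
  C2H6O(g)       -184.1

ΔH°rxn = Σ nΔHf°(products) − Σ nΔHf°(reactants).
Products: 1·(-184.1) + 2·(-424.7) = -1033.5
Reactants: 1·(+0.0) + 5/2·(+0.0) + 2·(+52.3) = +104.6
ΔH° = (-1033.5) − (+104.6) = -1138.1 kJ/mol

ΔH° = -1138.1 kJ/mol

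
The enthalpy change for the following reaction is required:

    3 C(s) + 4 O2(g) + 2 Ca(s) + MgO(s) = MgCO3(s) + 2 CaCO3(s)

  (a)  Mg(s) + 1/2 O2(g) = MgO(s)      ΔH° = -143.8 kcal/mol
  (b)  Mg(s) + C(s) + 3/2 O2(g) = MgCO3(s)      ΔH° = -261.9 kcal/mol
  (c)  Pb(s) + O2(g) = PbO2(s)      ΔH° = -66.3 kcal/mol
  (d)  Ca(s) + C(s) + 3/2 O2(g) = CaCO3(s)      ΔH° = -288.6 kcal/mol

ΔH° = -695.3 kcal/mol

(a) reversed (MgO(s) must end up as a reactant): +143.8 kcal/mol
(b) as written (MgCO3(s) already on the product side): -261.9 kcal/mol
(c): not needed (Pb(s) appears nowhere else).
(d) × 2 (scale by 2 for the 2 CaCO3(s)): (2)·(-288.6) = -577.2 kcal/mol
Summing the manipulated equations, ΔH° = (+143.8) + (-261.9) + (-577.2) = -695.3 kcal/mol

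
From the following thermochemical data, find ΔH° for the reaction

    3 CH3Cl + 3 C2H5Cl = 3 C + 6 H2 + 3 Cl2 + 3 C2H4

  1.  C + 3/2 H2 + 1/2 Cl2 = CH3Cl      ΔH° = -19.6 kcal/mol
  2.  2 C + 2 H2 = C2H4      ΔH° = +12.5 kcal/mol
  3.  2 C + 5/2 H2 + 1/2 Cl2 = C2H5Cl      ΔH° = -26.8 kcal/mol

ΔH° = 176.7 kcal/mol

eq. 1 reversed and × 3: (-3)·(-19.6) = +58.8 kcal/mol
eq. 2 × 3: (3)·(+12.5) = +37.5 kcal/mol
eq. 3 reversed and × 3: (-3)·(-26.8) = +80.4 kcal/mol
ΔH° = (-3)·(-19.6) + (3)·(+12.5) + (-3)·(-26.8) = 176.7 kcal/mol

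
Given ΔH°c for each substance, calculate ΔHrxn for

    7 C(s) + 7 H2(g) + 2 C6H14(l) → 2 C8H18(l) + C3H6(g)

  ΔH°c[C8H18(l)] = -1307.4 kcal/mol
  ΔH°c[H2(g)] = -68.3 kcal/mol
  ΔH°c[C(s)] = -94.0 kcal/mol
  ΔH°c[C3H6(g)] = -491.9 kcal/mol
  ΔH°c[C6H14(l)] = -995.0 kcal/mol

ΔHrxn = -19.4 kcal/mol

With combustion enthalpies, reactants minus products:
= [7·(-94.0) + 7·(-68.3) + 2·(-995.0)] − [2·(-1307.4) + 1·(-491.9)]
= -19.4 kcal/mol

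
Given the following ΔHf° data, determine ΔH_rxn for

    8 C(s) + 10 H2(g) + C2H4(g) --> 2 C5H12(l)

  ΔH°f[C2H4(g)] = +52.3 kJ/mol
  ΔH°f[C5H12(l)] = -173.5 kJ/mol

Products: 2·(-173.5) = -347.0
Reactants: 8·(+0.0) + 10·(+0.0) + 1·(+52.3) = +52.3
ΔH_rxn = (-347.0) − (+52.3) = -399.3 kJ/mol

ΔH_rxn = -399.3 kJ/mol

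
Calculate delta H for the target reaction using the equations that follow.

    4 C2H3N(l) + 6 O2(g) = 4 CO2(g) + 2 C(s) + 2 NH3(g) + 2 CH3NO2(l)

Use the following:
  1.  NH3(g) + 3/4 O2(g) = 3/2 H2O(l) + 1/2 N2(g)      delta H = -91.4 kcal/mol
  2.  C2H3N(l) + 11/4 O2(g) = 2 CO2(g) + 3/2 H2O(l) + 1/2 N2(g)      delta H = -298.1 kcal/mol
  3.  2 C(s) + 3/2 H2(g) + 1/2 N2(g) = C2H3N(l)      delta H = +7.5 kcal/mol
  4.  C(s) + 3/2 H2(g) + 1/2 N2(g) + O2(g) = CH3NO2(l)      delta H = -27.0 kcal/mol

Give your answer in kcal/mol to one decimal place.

delta H = -482.4 kcal/mol

eq. 1 reversed and × 2 (NH3(g) must end up as a product; scale by 2 for the 2 NH3(g)): (-2)·(-91.4) = +182.8 kcal/mol
eq. 2 × 2 (×2 to match 4 CO2(g) in the target): (2)·(-298.1) = -596.2 kcal/mol
eq. 3 reversed and × 2: (-2)·(+7.5) = -15.0 kcal/mol
eq. 4 × 2 (×2 to match 2 CH3NO2(l) in the target): (2)·(-27.0) = -54.0 kcal/mol
Combining the equations, delta H = (+182.8) + (-596.2) + (-15.0) + (-54.0) = -482.4 kcal/mol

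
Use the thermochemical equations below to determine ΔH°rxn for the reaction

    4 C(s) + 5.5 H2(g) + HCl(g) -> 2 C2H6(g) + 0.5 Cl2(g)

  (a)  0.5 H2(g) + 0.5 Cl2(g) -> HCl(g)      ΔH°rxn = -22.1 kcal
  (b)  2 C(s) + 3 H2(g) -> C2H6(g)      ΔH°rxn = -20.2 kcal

(a) reversed (HCl(g) must end up as a reactant): +22.1 kcal
(b) × 2 (×2 to match 2 C2H6(g) in the target): (2)·(-20.2) = -40.4 kcal
By Hess's law, ΔH°rxn = (+22.1) + (-40.4) = -18.3 kcal

ΔH°rxn = -18.3 kcal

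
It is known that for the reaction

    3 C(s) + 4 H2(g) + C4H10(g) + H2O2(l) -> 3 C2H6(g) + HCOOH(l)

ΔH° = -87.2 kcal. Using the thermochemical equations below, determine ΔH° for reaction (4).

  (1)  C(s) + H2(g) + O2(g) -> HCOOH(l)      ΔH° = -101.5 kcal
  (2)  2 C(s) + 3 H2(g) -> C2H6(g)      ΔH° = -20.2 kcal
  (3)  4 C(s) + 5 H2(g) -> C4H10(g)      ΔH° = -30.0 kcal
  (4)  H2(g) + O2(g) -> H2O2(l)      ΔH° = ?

(1) as written: -101.5 kcal
(2) × 3: (3)·(-20.2) = -60.6 kcal
(3) reversed: +30.0 kcal
(4) reversed: contributes −x
-87.2 = (-101.5) + (-60.6) + (+30.0) − x
x = (-87.2 − (-132.1)) / (-1) = -44.9 kcal

ΔH° = -44.9 kcal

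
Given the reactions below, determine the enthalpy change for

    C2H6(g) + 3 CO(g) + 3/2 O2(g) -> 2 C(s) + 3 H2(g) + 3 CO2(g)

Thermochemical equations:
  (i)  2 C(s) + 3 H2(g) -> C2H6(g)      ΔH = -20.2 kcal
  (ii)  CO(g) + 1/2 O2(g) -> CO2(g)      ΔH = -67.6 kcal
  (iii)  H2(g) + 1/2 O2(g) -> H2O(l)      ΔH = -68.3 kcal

(i) reversed (C2H6(g) must end up as a reactant): +20.2 kcal
(ii) × 3 (×3 to match 3 CO(g) in the target): (3)·(-67.6) = -202.8 kcal
(iii): not needed (H2O(l) appears nowhere else).
ΔH = (-1)·(-20.2) + (3)·(-67.6) = -182.6 kcal

ΔH = -182.6 kcal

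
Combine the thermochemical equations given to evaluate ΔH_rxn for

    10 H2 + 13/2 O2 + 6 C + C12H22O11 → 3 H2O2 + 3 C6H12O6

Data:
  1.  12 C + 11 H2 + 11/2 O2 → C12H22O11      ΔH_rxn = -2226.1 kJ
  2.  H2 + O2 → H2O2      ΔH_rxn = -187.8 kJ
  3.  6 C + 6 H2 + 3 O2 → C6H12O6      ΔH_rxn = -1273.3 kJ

eq. 1 reversed: +2226.1 kJ
eq. 2 × 3: (3)·(-187.8) = -563.4 kJ
eq. 3 × 3: (3)·(-1273.3) = -3819.9 kJ
By Hess's law, ΔH_rxn = (+2226.1) + (-563.4) + (-3819.9) = -2157.2 kJ

ΔH_rxn = -2157.2 kJ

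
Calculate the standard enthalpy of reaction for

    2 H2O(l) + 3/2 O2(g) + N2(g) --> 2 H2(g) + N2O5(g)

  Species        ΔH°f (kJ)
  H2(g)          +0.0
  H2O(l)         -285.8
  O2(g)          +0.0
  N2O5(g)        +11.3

ΔH°rxn = 582.9 kJ

ΔH°rxn = Σ nΔHf°(products) − Σ nΔHf°(reactants).
Products: 2·(+0.0) + 1·(+11.3) = +11.3
Reactants: 2·(-285.8) + 3/2·(+0.0) + 1·(+0.0) = -571.6
ΔH°rxn = (+11.3) − (-571.6) = 582.9 kJ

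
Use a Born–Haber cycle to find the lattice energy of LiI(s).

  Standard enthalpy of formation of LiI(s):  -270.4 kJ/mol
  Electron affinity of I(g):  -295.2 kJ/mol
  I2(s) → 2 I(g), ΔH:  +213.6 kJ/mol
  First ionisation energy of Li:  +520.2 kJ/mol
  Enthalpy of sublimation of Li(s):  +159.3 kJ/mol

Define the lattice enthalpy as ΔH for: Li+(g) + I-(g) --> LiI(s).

U = -761.5 kJ/mol

ΔHf° = 1·ΔHsub + 1·(ΣIE) + 1/2·D(I2) + 1·EA + U
-270.4 = 1·(+159.3) + 1·(+520.2) + 1/2·(+213.6) + 1·(-295.2) + U
U = -270.4 − (+491.1) = -761.5 kJ/mol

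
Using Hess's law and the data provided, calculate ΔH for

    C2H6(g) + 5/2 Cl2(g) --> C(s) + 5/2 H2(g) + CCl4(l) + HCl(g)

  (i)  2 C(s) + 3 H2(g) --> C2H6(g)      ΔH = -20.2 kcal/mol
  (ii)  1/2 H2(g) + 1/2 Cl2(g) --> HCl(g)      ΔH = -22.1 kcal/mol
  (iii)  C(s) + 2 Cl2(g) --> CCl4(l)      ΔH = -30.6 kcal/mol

(i) reversed (reverse to put C2H6(g) on the reactant side): +20.2 kcal/mol
(ii) as written (HCl(g) already on the product side): -22.1 kcal/mol
(iii) as written (CCl4(l) already on the product side): -30.6 kcal/mol
By Hess's law, ΔH = (+20.2) + (-22.1) + (-30.6) = -32.5 kcal/mol

ΔH = -32.5 kcal/mol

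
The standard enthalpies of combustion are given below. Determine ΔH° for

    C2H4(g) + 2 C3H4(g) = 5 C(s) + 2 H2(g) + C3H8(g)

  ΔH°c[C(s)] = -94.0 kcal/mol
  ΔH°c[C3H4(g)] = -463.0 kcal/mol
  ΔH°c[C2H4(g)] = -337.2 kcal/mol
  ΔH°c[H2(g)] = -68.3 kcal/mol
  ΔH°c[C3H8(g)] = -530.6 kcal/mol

ΔH° = -126.0 kcal/mol

With combustion enthalpies, reactants minus products:
= [1·(-337.2) + 2·(-463.0)] − [5·(-94.0) + 2·(-68.3) + 1·(-530.6)]
= -126.0 kcal/mol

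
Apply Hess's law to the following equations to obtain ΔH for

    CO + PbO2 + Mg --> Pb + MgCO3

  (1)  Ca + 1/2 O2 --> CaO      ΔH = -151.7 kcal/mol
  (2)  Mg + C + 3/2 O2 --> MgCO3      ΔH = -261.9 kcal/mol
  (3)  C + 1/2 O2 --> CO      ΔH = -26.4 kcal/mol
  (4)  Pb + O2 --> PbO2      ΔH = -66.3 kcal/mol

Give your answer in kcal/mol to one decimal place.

(1): not needed.
(2) as written: -261.9 kcal/mol
(3) reversed: +26.4 kcal/mol
(4) reversed: +66.3 kcal/mol
ΔH = (1)·(-261.9) + (-1)·(-26.4) + (-1)·(-66.3) = -169.2 kcal/mol

ΔH = -169.2 kcal/mol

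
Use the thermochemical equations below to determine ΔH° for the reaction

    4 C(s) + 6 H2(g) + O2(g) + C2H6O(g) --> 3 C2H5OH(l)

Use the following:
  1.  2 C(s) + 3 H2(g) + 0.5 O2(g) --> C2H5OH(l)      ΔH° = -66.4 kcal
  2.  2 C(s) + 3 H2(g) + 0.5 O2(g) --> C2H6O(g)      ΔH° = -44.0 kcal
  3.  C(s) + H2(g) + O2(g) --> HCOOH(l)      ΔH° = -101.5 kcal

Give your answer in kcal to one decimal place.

ΔH° = -155.2 kcal

eq. 1 × 3: (3)·(-66.4) = -199.2 kcal
eq. 2 reversed: +44.0 kcal
eq. 3: not needed.
ΔH° = (-199.2) + (+44.0) = -155.2 kcal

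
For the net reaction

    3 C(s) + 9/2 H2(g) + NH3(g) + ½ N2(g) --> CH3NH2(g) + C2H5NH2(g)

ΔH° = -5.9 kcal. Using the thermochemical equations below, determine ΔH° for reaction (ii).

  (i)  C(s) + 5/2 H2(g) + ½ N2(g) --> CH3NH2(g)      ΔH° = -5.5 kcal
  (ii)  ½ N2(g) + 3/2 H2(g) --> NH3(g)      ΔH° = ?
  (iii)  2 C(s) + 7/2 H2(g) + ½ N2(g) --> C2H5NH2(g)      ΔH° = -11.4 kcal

(i) as written: -5.5 kcal
(ii) reversed: contributes −x
(iii) as written: -11.4 kcal
-5.9 = (-5.5) + (-11.4) − x
x = (-5.9 − (-16.9)) / (-1) = -11.0 kcal

ΔH° = -11.0 kcal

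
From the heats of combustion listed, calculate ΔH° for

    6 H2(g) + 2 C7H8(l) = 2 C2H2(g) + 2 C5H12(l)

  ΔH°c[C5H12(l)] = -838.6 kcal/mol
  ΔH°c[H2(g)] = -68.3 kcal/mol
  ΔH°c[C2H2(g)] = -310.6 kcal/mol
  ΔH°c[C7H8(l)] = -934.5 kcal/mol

Using ΔH = Σ nΔHc°(reactants) − Σ nΔHc°(products):
= [6·(-68.3) + 2·(-934.5)] − [2·(-310.6) + 2·(-838.6)]
= 19.6 kcal/mol

ΔH° = 19.6 kcal/mol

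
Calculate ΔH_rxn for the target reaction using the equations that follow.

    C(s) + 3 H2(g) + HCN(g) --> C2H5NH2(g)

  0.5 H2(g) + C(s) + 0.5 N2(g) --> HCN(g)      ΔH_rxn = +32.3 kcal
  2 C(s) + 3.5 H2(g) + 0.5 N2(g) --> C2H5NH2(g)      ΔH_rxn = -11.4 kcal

equation 1 reversed: -32.3 kcal
equation 2 as written: -11.4 kcal
ΔH_rxn = (-1)·(+32.3) + (1)·(-11.4) = -43.7 kcal

ΔH_rxn = -43.7 kcal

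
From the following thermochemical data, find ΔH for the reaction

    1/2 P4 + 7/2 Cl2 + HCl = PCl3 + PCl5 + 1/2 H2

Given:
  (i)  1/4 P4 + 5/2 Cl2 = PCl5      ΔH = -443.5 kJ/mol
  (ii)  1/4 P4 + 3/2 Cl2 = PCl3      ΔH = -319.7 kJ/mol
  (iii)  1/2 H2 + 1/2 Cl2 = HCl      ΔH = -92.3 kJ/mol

(i) as written: -443.5 kJ/mol
(ii) as written: -319.7 kJ/mol
(iii) reversed: +92.3 kJ/mol
Summing the manipulated equations, ΔH = (-443.5) + (-319.7) + (+92.3) = -670.9 kJ/mol

ΔH = -670.9 kJ/mol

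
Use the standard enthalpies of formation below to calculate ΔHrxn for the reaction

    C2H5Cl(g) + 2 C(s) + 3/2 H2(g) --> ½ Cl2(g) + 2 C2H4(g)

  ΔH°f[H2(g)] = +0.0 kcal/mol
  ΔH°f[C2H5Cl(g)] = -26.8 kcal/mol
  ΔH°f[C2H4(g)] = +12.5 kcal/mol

ΔHrxn = 51.8 kcal/mol

ΔH°rxn = Σ nΔHf°(products) − Σ nΔHf°(reactants).
Products: 1/2·(+0.0) + 2·(+12.5) = +25.0
Reactants: 1·(-26.8) + 2·(+0.0) + 3/2·(+0.0) = -26.8
ΔHrxn = (+25.0) − (-26.8) = 51.8 kcal/mol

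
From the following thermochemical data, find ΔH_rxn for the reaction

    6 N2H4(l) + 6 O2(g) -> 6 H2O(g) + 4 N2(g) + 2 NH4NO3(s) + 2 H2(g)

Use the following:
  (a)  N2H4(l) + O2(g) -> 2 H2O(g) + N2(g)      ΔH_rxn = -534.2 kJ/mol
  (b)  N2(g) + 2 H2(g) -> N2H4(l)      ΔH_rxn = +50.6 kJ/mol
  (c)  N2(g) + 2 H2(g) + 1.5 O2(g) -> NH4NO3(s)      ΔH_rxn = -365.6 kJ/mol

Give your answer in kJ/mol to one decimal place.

ΔH_rxn = -2485.6 kJ/mol

(a) × 3: (3)·(-534.2) = -1602.6 kJ/mol
(b) reversed and × 3: (-3)·(+50.6) = -151.8 kJ/mol
(c) × 2: (2)·(-365.6) = -731.2 kJ/mol
ΔH_rxn = (3)·(-534.2) + (-3)·(+50.6) + (2)·(-365.6) = -2485.6 kJ/mol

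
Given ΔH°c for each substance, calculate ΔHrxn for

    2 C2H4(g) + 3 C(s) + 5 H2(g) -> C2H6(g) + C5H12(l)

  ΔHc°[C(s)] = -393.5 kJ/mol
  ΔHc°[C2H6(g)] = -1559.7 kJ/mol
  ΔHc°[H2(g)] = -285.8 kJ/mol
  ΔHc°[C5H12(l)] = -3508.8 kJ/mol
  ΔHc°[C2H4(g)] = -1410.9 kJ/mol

ΔHrxn = -362.8 kJ/mol

With combustion enthalpies, reactants minus products:
= [2·(-1410.9) + 3·(-393.5) + 5·(-285.8)] − [1·(-1559.7) + 1·(-3508.8)]
= -362.8 kJ/mol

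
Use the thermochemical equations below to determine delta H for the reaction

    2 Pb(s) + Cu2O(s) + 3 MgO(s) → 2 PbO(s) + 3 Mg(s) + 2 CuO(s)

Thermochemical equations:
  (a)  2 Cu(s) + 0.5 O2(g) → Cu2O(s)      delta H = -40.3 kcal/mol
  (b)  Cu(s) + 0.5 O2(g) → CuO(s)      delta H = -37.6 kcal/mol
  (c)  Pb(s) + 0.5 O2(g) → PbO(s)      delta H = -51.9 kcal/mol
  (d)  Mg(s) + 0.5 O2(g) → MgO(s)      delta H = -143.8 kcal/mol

delta H = 292.7 kcal/mol

(a) reversed (reverse to put Cu2O(s) on the reactant side): +40.3 kcal/mol
(b) × 2 (×2 to match 2 CuO(s) in the target): (2)·(-37.6) = -75.2 kcal/mol
(c) × 2 (×2 to match 2 PbO(s) in the target): (2)·(-51.9) = -103.8 kcal/mol
(d) reversed and × 3 (MgO(s) must end up as a reactant; ×3 to match 3 MgO(s) in the target): (-3)·(-143.8) = +431.4 kcal/mol
Combining the equations, delta H = (+40.3) + (-75.2) + (-103.8) + (+431.4) = 292.7 kcal/mol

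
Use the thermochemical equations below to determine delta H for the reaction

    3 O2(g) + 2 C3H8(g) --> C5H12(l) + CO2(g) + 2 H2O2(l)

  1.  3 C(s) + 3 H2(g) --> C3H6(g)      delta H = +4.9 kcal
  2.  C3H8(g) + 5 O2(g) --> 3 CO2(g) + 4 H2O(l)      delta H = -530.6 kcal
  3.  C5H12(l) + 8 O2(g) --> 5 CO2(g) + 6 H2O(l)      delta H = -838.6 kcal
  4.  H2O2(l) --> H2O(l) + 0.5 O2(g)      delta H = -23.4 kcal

delta H = -175.8 kcal

eq. 1: not needed (C3H6(g) appears nowhere else).
eq. 2 × 2 (×2 to match 2 C3H8(g) in the target): (2)·(-530.6) = -1061.2 kcal
eq. 3 reversed (C5H12(l) must end up as a product): +838.6 kcal
eq. 4 reversed and × 2 (reverse to put H2O2(l) on the product side; scale by 2 for the 2 H2O2(l)): (-2)·(-23.4) = +46.8 kcal
Since enthalpy is a state function, delta H = (-1061.2) + (+838.6) + (+46.8) = -175.8 kcal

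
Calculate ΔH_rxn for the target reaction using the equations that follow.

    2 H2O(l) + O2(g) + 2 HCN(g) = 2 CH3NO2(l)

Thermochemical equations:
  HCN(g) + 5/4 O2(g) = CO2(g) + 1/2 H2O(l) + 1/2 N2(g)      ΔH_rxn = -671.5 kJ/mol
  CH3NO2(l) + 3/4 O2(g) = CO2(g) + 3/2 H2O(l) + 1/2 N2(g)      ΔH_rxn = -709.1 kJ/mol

equation 1 × 2 (scale by 2 for the 2 HCN(g)): (2)·(-671.5) = -1343.0 kJ/mol
equation 2 reversed and × 2 (reverse to put CH3NO2(l) on the product side; scale by 2 for the 2 CH3NO2(l)): (-2)·(-709.1) = +1418.2 kJ/mol
Summing the manipulated equations, ΔH_rxn = (2)·(-671.5) + (-2)·(-709.1) = 75.2 kJ/mol

ΔH_rxn = 75.2 kJ/mol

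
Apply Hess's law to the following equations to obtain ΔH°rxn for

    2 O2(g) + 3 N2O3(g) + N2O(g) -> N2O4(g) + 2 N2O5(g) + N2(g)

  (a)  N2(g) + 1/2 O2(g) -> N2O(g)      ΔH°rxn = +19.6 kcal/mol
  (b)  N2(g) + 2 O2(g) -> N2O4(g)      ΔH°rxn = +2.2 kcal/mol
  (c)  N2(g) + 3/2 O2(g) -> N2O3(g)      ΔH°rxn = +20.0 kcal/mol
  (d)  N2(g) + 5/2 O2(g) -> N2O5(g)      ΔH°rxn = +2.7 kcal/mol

ΔH°rxn = -72.0 kcal/mol

(a) reversed (reverse to put N2O(g) on the reactant side): -19.6 kcal/mol
(b) as written (N2O4(g) already on the product side): +2.2 kcal/mol
(c) reversed and × 3 (N2O3(g) must end up as a reactant; scale by 3 for the 3 N2O3(g)): (-3)·(+20.0) = -60.0 kcal/mol
(d) × 2 (scale by 2 for the 2 N2O5(g)): (2)·(+2.7) = +5.4 kcal/mol
Combining the equations, ΔH°rxn = (-19.6) + (+2.2) + (-60.0) + (+5.4) = -72.0 kcal/mol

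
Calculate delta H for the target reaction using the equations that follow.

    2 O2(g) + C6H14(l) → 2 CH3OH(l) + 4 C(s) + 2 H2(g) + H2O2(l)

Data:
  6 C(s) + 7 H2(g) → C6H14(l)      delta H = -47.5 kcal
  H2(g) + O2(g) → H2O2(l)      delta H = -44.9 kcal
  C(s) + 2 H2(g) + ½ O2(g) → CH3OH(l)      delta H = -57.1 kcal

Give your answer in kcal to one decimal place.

delta H = -111.6 kcal

equation 1 reversed (C6H14(l) must end up as a reactant): +47.5 kcal
equation 2 as written (H2O2(l) already on the product side): -44.9 kcal
equation 3 × 2 (scale by 2 for the 2 CH3OH(l)): (2)·(-57.1) = -114.2 kcal
delta H = (+47.5) + (-44.9) + (-114.2) = -111.6 kcal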